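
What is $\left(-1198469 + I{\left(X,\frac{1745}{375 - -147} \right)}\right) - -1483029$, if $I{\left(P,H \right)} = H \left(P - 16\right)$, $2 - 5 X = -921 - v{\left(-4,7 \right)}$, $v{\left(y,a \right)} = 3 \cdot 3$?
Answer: $\frac{24806278}{87} \approx 2.8513 \cdot 10^{5}$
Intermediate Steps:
$v{\left(y,a \right)} = 9$
$X = \frac{932}{5}$ ($X = \frac{2}{5} - \frac{-921 - 9}{5} = \frac{2}{5} - -186 = \frac{2}{5} + 186 = \frac{932}{5} \approx 186.4$)
$I{\left(P,H \right)} = H \left(-16 + P\right)$
$\left(-1198469 + I{\left(X,\frac{1745}{375 - -147} \right)}\right) - -1483029 = \left(-1198469 + \frac{1745}{375 - -147} \left(-16 + \frac{932}{5}\right)\right) - -1483029 = \left(-1198469 + \frac{1745}{375 + 147} \cdot \frac{852}{5}\right) + 1483029 = \left(-1198469 + \frac{1745}{522} \cdot \frac{852}{5}\right) + 1483029 = \left(-1198469 + \frac{49558}{87}\right) + 1483029 = - \frac{104217245}{87} + 1483029 = \frac{24806278}{87}$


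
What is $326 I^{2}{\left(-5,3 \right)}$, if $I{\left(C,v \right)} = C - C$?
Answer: $0$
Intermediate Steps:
$I{\left(C,v \right)} = 0$
$326 I^{2}{\left(-5,3 \right)} = 326 \cdot 0^{2} = 326 \cdot 0 = 0$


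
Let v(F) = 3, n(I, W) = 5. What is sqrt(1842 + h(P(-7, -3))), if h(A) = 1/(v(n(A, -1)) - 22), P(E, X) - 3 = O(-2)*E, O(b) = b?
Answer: sqrt(664943)/19 ≈ 42.918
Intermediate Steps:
P(E, X) = 3 - 2*E
h(A) = -1/19 (h(A) = 1/(3 - 22) = 1/(-19) = -1/19)
sqrt(1842 + h(P(-7, -3))) = sqrt(1842 - 1/19) = sqrt(34997/19) = sqrt(664943)/19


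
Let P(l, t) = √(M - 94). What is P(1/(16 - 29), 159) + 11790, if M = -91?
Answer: 11790 + I*√185 ≈ 11790.0 + 13.601*I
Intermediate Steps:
P(l, t) = I*√185 (P(l, t) = √(-91 - 94) = √(-185) = I*√185)
P(1/(16 - 29), 159) + 11790 = I*√185 + 11790 = 11790 + I*√185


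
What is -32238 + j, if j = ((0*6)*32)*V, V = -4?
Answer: -32238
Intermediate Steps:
j = 0 (j = ((0*6)*32)*(-4) = (0*32)*(-4) = 0*(-4) = 0)
-32238 + j = -32238 + 0 = -32238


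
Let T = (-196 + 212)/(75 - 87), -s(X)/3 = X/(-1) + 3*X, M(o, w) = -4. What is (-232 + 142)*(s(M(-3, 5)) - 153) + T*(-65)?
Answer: 35090/3 ≈ 11697.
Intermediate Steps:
s(X) = -6*X (s(X) = -3*(X/(-1) + 3*X) = -3*(X*(-1) + 3*X) = -3*(-X + 3*X) = -6*X)
T = -4/3 (T = 16/(-12) = 16*(-1/12) = -4/3 ≈ -1.3333)
(-232 + 142)*(s(M(-3, 5)) - 153) + T*(-65) = (-232 + 142)*(-6*(-4) - 153) - 4/3*(-65) = -90*(24 - 153) + 260/3 = -90*(-129) + 260/3 = 11610 + 260/3 = 35090/3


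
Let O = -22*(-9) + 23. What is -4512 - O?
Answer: -4733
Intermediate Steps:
O = 221 (O = 198 + 23 = 221)
-4512 - O = -4512 - 1*221 = -4512 - 221 = -4733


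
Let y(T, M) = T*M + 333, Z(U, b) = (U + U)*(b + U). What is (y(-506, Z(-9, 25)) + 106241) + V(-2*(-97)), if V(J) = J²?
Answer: 289938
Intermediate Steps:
Z(U, b) = 2*U*(U + b) (Z(U, b) = (2*U)*(U + b) = 2*U*(U + b))
y(T, M) = 333 + M*T (y(T, M) = M*T + 333 = 333 + M*T)
(y(-506, Z(-9, 25)) + 106241) + V(-2*(-97)) = ((333 + (2*(-9)*(-9 + 25))*(-506)) + 106241) + (-2*(-97))² = ((333 + (2*(-9)*16)*(-506)) + 106241) + 194² = ((333 - 288*(-506)) + 106241) + 37636 = ((333 + 145728) + 106241) + 37636 = (146061 + 106241) + 37636 = 252302 + 37636 = 289938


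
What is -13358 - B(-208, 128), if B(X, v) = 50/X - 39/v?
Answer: -22226805/1664 ≈ -13357.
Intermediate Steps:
B(X, v) = -39/v + 50/X
-13358 - B(-208, 128) = -13358 - (-39/128 + 50/(-208)) = -13358 - (-39*1/128 + 50*(-1/208)) = -13358 - (-39/128 - 25/104) = -13358 - 1*(-907/1664) = -13358 + 907/1664 = -22226805/1664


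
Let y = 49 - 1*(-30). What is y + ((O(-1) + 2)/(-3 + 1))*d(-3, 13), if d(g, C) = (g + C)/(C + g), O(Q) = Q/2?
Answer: 313/4 ≈ 78.250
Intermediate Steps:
O(Q) = Q/2 (O(Q) = Q*(½) = Q/2)
d(g, C) = 1 (d(g, C) = (C + g)/(C + g) = 1)
y = 79 (y = 49 + 30 = 79)
y + ((O(-1) + 2)/(-3 + 1))*d(-3, 13) = 79 + (((½)*(-1) + 2)/(-3 + 1))*1 = 79 + ((-½ + 2)/(-2))*1 = 79 - ½*3/2*1 = 79 - ¾*1 = 79 - ¾ = 313/4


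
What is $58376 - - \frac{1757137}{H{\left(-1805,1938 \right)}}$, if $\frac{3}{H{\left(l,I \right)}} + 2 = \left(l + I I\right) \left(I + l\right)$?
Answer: $\frac{877315986564473}{3} \approx 2.9244 \cdot 10^{14}$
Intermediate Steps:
$H{\left(l,I \right)} = \frac{3}{-2 + \left(I + l\right) \left(l + I^{2}\right)}$ ($H{\left(l,I \right)} = \frac{3}{-2 + \left(l + I I\right) \left(I + l\right)} = \frac{3}{-2 + \left(l + I^{2}\right) \left(I + l\right)} = \frac{3}{-2 + \left(I + l\right) \left(l + I^{2}\right)}$)
$58376 - - \frac{1757137}{H{\left(-1805,1938 \right)}} = 58376 - - \frac{1757137}{3 \frac{1}{-2 + 1938^{3} + \left(-1805\right)^{2} + 1938 \left(-1805\right) - 1805 \cdot 1938^{2}}} = 58376 - - \frac{1757137}{3 \frac{1}{-2 + 7278825672 + 3258025 - 3498090 - 6779298420}} = 58376 - - \frac{1757137}{3 \cdot \frac{1}{499287185}} = 58376 - - \frac{1757137}{\frac{3}{499287185}} = 58376 - \left(-1757137\right) \frac{499287185}{3} = 58376 - - \frac{877315986389345}{3} = 58376 + \frac{877315986389345}{3} = \frac{877315986564473}{3}$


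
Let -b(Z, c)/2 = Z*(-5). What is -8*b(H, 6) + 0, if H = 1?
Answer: -80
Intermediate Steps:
b(Z, c) = 10*Z (b(Z, c) = -2*Z*(-5) = -(-10)*Z = 10*Z)
-8*b(H, 6) + 0 = -80 + 0 = -80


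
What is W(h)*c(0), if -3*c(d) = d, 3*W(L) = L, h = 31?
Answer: 0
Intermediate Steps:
W(L) = L/3
c(d) = -d/3
W(h)*c(0) = ((1/3)*31)*(-1/3*0) = (31/3)*0 = 0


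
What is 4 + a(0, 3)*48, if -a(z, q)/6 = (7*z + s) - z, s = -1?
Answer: 292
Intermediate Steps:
a(z, q) = 6 - 36*z (a(z, q) = -6*((7*z - 1) - z) = -6*((-1 + 7*z) - z) = -6*(-1 + 6*z) = 6 - 36*z)
4 + a(0, 3)*48 = 4 + (6 - 36*0)*48 = 4 + (6 + 0)*48 = 4 + 6*48 = 4 + 288 = 292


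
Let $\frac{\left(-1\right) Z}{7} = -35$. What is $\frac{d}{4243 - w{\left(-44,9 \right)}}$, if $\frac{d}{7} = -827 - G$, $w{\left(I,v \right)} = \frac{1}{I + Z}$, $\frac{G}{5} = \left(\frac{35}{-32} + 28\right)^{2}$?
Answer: $- \frac{6406708371}{873310208} \approx -7.3361$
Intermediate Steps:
$Z = 245$ ($Z = \left(-7\right) \left(-35\right) = 245$)
$G = \frac{3706605}{1024}$ ($G = 5 \left(\frac{35}{-32} + 28\right)^{2} = 5 \left(35 \left(- \frac{1}{32}\right) + 28\right)^{2} = 5 \left(- \frac{35}{32} + 28\right)^{2} = 5 \left(\frac{861}{32}\right)^{2} = 5 \cdot \frac{741321}{1024} = \frac{3706605}{1024} \approx 3619.7$)
$w{\left(I,v \right)} = \frac{1}{245 + I}$ ($w{\left(I,v \right)} = \frac{1}{I + 245} = \frac{1}{245 + I}$)
$d = - \frac{31874171}{1024}$ ($d = 7 \left(-827 - \frac{3706605}{1024}\right) = 7 \left(- \frac{4553453}{1024}\right) = - \frac{31874171}{1024} \approx -31127.0$)
$\frac{d}{4243 - w{\left(-44,9 \right)}} = - \frac{31874171}{1024 \left(4243 - \frac{1}{245 - 44}\right)} = - \frac{31874171}{1024 \left(4243 - \frac{1}{201}\right)} = - \frac{31874171}{1024 \cdot \frac{852842}{201}} = \left(- \frac{31874171}{1024}\right) \frac{201}{852842} = - \frac{6406708371}{873310208}$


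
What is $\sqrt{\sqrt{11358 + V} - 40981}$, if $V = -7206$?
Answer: $\sqrt{-40981 + 2 \sqrt{1038}} \approx 202.28 i$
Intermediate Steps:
$\sqrt{\sqrt{11358 + V} - 40981} = \sqrt{\sqrt{11358 - 7206} - 40981} = \sqrt{\sqrt{4152} - 40981} = \sqrt{2 \sqrt{1038} - 40981} = \sqrt{-40981 + 2 \sqrt{1038}}$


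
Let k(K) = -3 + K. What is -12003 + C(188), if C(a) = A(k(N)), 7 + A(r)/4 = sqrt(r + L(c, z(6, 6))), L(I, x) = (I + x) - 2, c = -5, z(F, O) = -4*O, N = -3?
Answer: -12031 + 4*I*sqrt(37) ≈ -12031.0 + 24.331*I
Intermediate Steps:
L(I, x) = -2 + I + x
A(r) = -28 + 4*sqrt(-31 + r) (A(r) = -28 + 4*sqrt(r + (-2 - 5 - 4*6)) = -28 + 4*sqrt(r + (-2 - 5 - 24)) = -28 + 4*sqrt(r - 31) = -28 + 4*sqrt(-31 + r))
C(a) = -28 + 4*I*sqrt(37) (C(a) = -28 + 4*sqrt(-31 + (-3 - 3)) = -28 + 4*sqrt(-31 - 6) = -28 + 4*sqrt(-37) = -28 + 4*(I*sqrt(37)) = -28 + 4*I*sqrt(37))
-12003 + C(188) = -12003 + (-28 + 4*I*sqrt(37)) = -12031 + 4*I*sqrt(37)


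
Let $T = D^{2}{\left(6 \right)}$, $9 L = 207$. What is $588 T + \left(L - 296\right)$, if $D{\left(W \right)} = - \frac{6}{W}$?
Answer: $315$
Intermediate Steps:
$L = 23$ ($L = \frac{1}{9} \cdot 207 = 23$)
$T = 1$ ($T = \left(- \frac{6}{6}\right)^{2} = \left(\left(-6\right) \frac{1}{6}\right)^{2} = \left(-1\right)^{2} = 1$)
$588 T + \left(L - 296\right) = 588 \cdot 1 + \left(23 - 296\right) = 588 - 273 = 315$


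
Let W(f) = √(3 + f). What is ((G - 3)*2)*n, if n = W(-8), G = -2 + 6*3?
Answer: 26*I*√5 ≈ 58.138*I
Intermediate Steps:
G = 16 (G = -2 + 18 = 16)
n = I*√5 (n = √(3 - 8) = √(-5) = I*√5 ≈ 2.2361*I)
((G - 3)*2)*n = ((16 - 3)*2)*(I*√5) = (13*2)*(I*√5) = 26*(I*√5) = 26*I*√5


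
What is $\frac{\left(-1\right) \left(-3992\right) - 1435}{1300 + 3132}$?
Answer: $\frac{2557}{4432} \approx 0.57694$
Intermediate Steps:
$\frac{\left(-1\right) \left(-3992\right) - 1435}{1300 + 3132} = \frac{3992 - 1435}{4432} = 2557 \cdot \frac{1}{4432} = \frac{2557}{4432}$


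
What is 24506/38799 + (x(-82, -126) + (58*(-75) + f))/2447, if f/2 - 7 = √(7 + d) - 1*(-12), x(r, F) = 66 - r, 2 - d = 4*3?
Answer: -101592854/94941153 + 2*I*√3/2447 ≈ -1.0701 + 0.0014157*I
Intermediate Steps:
d = -10 (d = 2 - 4*3 = 2 - 1*12 = 2 - 12 = -10)
f = 38 + 2*I*√3 (f = 14 + 2*(√(7 - 10) - 1*(-12)) = 14 + 2*(√(-3) + 12) = 14 + 2*(I*√3 + 12) = 14 + 2*(12 + I*√3) = 14 + (24 + 2*I*√3) = 38 + 2*I*√3 ≈ 38.0 + 3.4641*I)
24506/38799 + (x(-82, -126) + (58*(-75) + f))/2447 = 24506/38799 + ((66 - 1*(-82)) + (58*(-75) + (38 + 2*I*√3)))/2447 = 24506*(1/38799) + ((66 + 82) + (-4350 + (38 + 2*I*√3)))*(1/2447) = 24506/38799 + (148 + (-4312 + 2*I*√3))*(1/2447) = 24506/38799 + (-4164 + 2*I*√3)*(1/2447) = 24506/38799 + (-4164/2447 + 2*I*√3/2447) = -101592854/94941153 + 2*I*√3/2447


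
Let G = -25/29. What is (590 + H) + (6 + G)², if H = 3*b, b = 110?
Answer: 795921/841 ≈ 946.40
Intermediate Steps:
H = 330 (H = 3*110 = 330)
G = -25/29 (G = -25*1/29 = -25/29 ≈ -0.86207)
(590 + H) + (6 + G)² = (590 + 330) + (6 - 25/29)² = 920 + (149/29)² = 920 + 22201/841 = 795921/841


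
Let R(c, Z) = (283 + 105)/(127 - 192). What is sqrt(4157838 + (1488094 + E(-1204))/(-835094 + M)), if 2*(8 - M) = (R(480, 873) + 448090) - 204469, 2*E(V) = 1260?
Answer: sqrt(222629897541910361398)/7317421 ≈ 2039.1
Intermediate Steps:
R(c, Z) = -388/65 (R(c, Z) = 388/(-65) = 388*(-1/65) = -388/65)
E(V) = 630 (E(V) = (1/2)*1260 = 630)
M = -15833937/130 (M = 8 - ((-388/65 + 448090) - 204469)/2 = 8 - (29125462/65 - 204469)/2 = 8 - 1/2*15834977/65 = 8 - 15834977/130 = -15833937/130 ≈ -1.2180e+5)
sqrt(4157838 + (1488094 + E(-1204))/(-835094 + M)) = sqrt(4157838 + (1488094 + 630)/(-835094 - 15833937/130)) = sqrt(4157838 + 1488724/(-124396157/130)) = sqrt(4157838 + 1488724*(-130/124396157)) = sqrt(4157838 - 11384360/7317421) = sqrt(30424639711438/7317421) = sqrt(222629897541910361398)/7317421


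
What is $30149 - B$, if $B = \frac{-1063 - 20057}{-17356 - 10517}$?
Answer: $\frac{280107319}{9291} \approx 30148.0$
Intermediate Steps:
$B = \frac{7040}{9291}$ ($B = - \frac{21120}{-27873} = \left(-21120\right) \left(- \frac{1}{27873}\right) = \frac{7040}{9291} \approx 0.75772$)
$30149 - B = 30149 - \frac{7040}{9291} = \frac{280107319}{9291}$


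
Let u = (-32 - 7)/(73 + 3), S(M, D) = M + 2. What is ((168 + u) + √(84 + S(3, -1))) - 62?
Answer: 8017/76 + √89 ≈ 114.92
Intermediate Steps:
S(M, D) = 2 + M
u = -39/76 ≈ -0.51316
((168 + u) + √(84 + S(3, -1))) - 62 = ((168 - 39/76) + √(84 + (2 + 3))) - 62 = (12729/76 + √(84 + 5)) - 62 = (12729/76 + √89) - 62 = 8017/76 + √89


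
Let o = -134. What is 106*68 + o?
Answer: 7074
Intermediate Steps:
106*68 + o = 106*68 - 134 = 7208 - 134 = 7074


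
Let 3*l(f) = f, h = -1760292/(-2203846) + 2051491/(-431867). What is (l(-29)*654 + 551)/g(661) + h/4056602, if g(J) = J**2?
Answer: -11141579672545385986953/843464070130289086748522 ≈ -0.013209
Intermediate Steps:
h = -1880479104611/475884180241 (h = -1760292*(-1/2203846) + 2051491*(-1/431867) = 880146/1101923 - 2051491/431867 = -1880479104611/475884180241 ≈ -3.9515)
l(f) = f/3
(l(-29)*654 + 551)/g(661) + h/4056602 = (((1/3)*(-29))*654 + 551)/(661**2) - 1880479104611/475884180241/4056602 = (-29/3*654 + 551)/436921 - 1880479104611/475884180241*1/4056602 = (-6322 + 551)*(1/436921) - 1880479104611/1930472717334001082 = -5771*1/436921 - 1880479104611/1930472717334001082 = -5771/436921 - 1880479104611/1930472717334001082 = -11141579672545385986953/843464070130289086748522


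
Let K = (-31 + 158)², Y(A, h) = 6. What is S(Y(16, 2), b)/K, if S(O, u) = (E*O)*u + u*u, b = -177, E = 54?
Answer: -26019/16129 ≈ -1.6132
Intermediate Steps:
K = 16129 (K = 127² = 16129)
S(O, u) = u² + 54*O*u (S(O, u) = (54*O)*u + u*u = 54*O*u + u² = u² + 54*O*u)
S(Y(16, 2), b)/K = -177*(-177 + 54*6)/16129 = -177*(-177 + 324)*(1/16129) = -177*147*(1/16129) = -26019*1/16129 = -26019/16129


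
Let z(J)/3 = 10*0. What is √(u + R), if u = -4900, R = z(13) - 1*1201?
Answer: I*√6101 ≈ 78.109*I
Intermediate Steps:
z(J) = 0 (z(J) = 3*(10*0) = 3*0 = 0)
R = -1201 (R = 0 - 1*1201 = 0 - 1201 = -1201)
√(u + R) = √(-4900 - 1201) = √(-6101) = I*√6101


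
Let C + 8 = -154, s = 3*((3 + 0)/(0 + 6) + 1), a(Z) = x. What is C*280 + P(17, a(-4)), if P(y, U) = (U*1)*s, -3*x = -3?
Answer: -90711/2 ≈ -45356.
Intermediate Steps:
x = 1 (x = -⅓*(-3) = 1)
a(Z) = 1
s = 9/2 (s = 3*(3/6 + 1) = 3*(3*(⅙) + 1) = 3*(½ + 1) = 3*(3/2) = 9/2 ≈ 4.5000)
C = -162 (C = -8 - 154 = -162)
P(y, U) = 9*U/2 (P(y, U) = (U*1)*(9/2) = U*(9/2) = 9*U/2)
C*280 + P(17, a(-4)) = -162*280 + (9/2)*1 = -45360 + 9/2 = -90711/2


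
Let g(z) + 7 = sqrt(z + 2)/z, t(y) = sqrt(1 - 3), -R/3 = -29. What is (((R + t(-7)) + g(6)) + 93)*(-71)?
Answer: -12283 - 71*sqrt(2)*(1/3 + I) ≈ -12316.0 - 100.41*I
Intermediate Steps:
R = 87 (R = -3*(-29) = 87)
t(y) = I*sqrt(2) (t(y) = sqrt(-2) = I*sqrt(2))
g(z) = -7 + sqrt(2 + z)/z (g(z) = -7 + sqrt(z + 2)/z = -7 + sqrt(2 + z)/z)
(((R + t(-7)) + g(6)) + 93)*(-71) = (((87 + I*sqrt(2)) + (-7 + sqrt(2 + 6)/6)) + 93)*(-71) = (((87 + I*sqrt(2)) + (-7 + sqrt(8)/6)) + 93)*(-71) = (((87 + I*sqrt(2)) + (-7 + (2*sqrt(2))/6)) + 93)*(-71) = (((87 + I*sqrt(2)) + (-7 + sqrt(2)/3)) + 93)*(-71) = ((80 + sqrt(2)/3 + I*sqrt(2)) + 93)*(-71) = (173 + sqrt(2)/3 + I*sqrt(2))*(-71) = -12283 - 71*sqrt(2)/3 - 71*I*sqrt(2)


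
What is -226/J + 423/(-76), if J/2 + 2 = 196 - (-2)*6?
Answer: -47863/7828 ≈ -6.1143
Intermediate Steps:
J = 412 (J = -4 + 2*(196 - (-2)*6) = -4 + 2*(196 - 1*(-12)) = -4 + 2*(196 + 12) = -4 + 2*208 = -4 + 416 = 412)
-226/J + 423/(-76) = -226/412 + 423/(-76) = -226*1/412 + 423*(-1/76) = -113/206 - 423/76 = -47863/7828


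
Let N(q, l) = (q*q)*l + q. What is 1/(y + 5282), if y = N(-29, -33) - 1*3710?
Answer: -1/26210 ≈ -3.8153e-5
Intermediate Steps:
N(q, l) = q + l*q**2 (N(q, l) = q**2*l + q = l*q**2 + q = q + l*q**2)
y = -31492 (y = -29*(1 - 33*(-29)) - 1*3710 = -29*(1 + 957) - 3710 = -29*958 - 3710 = -27782 - 3710 = -31492)
1/(y + 5282) = 1/(-31492 + 5282) = 1/(-26210) = -1/26210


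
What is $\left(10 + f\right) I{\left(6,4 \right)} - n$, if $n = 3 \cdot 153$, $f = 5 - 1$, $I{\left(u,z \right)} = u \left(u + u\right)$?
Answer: $549$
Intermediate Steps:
$I{\left(u,z \right)} = 2 u^{2}$ ($I{\left(u,z \right)} = u 2 u = 2 u^{2}$)
$f = 4$ ($f = 5 - 1 = 4$)
$n = 459$
$\left(10 + f\right) I{\left(6,4 \right)} - n = \left(10 + 4\right) 2 \cdot 6^{2} - 459 = 14 \cdot 2 \cdot 36 - 459 = 14 \cdot 72 - 459 = 1008 - 459 = 549$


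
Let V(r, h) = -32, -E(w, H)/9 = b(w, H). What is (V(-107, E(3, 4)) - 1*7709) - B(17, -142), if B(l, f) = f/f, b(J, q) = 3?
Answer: -7742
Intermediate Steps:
B(l, f) = 1
E(w, H) = -27 (E(w, H) = -9*3 = -27)
(V(-107, E(3, 4)) - 1*7709) - B(17, -142) = (-32 - 1*7709) - 1*1 = (-32 - 7709) - 1 = -7741 - 1 = -7742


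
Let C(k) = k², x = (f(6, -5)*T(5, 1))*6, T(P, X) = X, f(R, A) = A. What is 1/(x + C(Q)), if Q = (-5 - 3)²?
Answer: 1/4066 ≈ 0.00024594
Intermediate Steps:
x = -30 (x = -5*1*6 = -5*6 = -30)
Q = 64 (Q = (-8)² = 64)
1/(x + C(Q)) = 1/(-30 + 64²) = 1/(-30 + 4096) = 1/4066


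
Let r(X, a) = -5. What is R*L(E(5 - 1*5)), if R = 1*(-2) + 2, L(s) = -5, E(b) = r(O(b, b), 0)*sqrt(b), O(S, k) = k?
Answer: 0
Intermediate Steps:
E(b) = -5*sqrt(b)
R = 0 (R = -2 + 2 = 0)
R*L(E(5 - 1*5)) = 0*(-5) = 0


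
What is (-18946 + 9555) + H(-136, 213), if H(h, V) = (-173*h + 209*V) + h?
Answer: 58518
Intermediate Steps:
H(h, V) = -172*h + 209*V
(-18946 + 9555) + H(-136, 213) = (-18946 + 9555) + (-172*(-136) + 209*213) = -9391 + (23392 + 44517) = -9391 + 67909 = 58518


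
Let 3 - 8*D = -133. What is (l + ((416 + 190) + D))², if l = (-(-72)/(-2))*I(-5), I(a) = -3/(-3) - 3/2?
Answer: 410881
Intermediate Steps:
I(a) = -½ (I(a) = -3*(-⅓) - 3*½ = 1 - 3/2 = -½)
D = 17 (D = 3/8 - ⅛*(-133) = 3/8 + 133/8 = 17)
l = 18 (l = -(-72)/(-2)*(-½) = -(-72)*(-1)/2*(-½) = -9*4*(-½) = -36*(-½) = 18)
(l + ((416 + 190) + D))² = (18 + ((416 + 190) + 17))² = (18 + (606 + 17))² = (18 + 623)² = 641² = 410881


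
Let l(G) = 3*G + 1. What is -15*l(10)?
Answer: -465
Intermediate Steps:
l(G) = 1 + 3*G
-15*l(10) = -15*(1 + 3*10) = -15*(1 + 30) = -15*31 = -465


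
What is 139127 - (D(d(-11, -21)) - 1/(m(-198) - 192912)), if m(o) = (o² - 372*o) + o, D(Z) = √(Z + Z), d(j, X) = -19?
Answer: 11164941749/80250 - I*√38 ≈ 1.3913e+5 - 6.1644*I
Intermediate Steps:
D(Z) = √2*√Z (D(Z) = √(2*Z) = √2*√Z)
m(o) = o² - 371*o
139127 - (D(d(-11, -21)) - 1/(m(-198) - 192912)) = 139127 - (√2*√(-19) - 1/(-198*(-371 - 198) - 192912)) = 139127 - (√2*(I*√19) - 1/(-198*(-569) - 192912)) = 139127 - (I*√38 - 1/(112662 - 192912)) = 139127 - (I*√38 - 1/(-80250)) = 139127 - (I*√38 - 1*(-1/80250)) = 139127 - (I*√38 + 1/80250) = 139127 - (1/80250 + I*√38) = 139127 + (-1/80250 - I*√38) = 11164941749/80250 - I*√38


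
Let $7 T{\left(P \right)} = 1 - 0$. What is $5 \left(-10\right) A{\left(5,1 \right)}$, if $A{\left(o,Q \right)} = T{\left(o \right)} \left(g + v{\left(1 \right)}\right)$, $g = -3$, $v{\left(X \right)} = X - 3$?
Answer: $\frac{250}{7} \approx 35.714$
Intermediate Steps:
$v{\left(X \right)} = -3 + X$
$T{\left(P \right)} = \frac{1}{7}$ ($T{\left(P \right)} = \frac{1 - 0}{7} = \frac{1 + 0}{7} = \frac{1}{7} \cdot 1 = \frac{1}{7}$)
$A{\left(o,Q \right)} = - \frac{5}{7}$ ($A{\left(o,Q \right)} = \frac{-3 + \left(-3 + 1\right)}{7} = \frac{-3 - 2}{7} = \frac{1}{7} \left(-5\right) = - \frac{5}{7}$)
$5 \left(-10\right) A{\left(5,1 \right)} = 5 \left(-10\right) \left(- \frac{5}{7}\right) = \left(-50\right) \left(- \frac{5}{7}\right) = \frac{250}{7}$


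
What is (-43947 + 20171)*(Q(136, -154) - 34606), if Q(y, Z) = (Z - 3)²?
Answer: 236737632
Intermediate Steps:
Q(y, Z) = (-3 + Z)²
(-43947 + 20171)*(Q(136, -154) - 34606) = (-43947 + 20171)*((-3 - 154)² - 34606) = -23776*((-157)² - 34606) = -23776*(24649 - 34606) = -23776*(-9957) = 236737632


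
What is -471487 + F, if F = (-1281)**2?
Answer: 1169474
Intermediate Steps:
F = 1640961
-471487 + F = -471487 + 1640961 = 1169474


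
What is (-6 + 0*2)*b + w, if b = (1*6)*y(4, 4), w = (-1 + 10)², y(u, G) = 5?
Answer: -99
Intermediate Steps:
w = 81 (w = 9² = 81)
b = 30 (b = (1*6)*5 = 6*5 = 30)
(-6 + 0*2)*b + w = (-6 + 0*2)*30 + 81 = (-6 + 0)*30 + 81 = -6*30 + 81 = -180 + 81 = -99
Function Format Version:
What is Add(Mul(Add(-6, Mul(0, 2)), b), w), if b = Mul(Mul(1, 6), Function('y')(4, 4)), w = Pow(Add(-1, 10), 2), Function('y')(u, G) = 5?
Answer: -99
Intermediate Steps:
w = 81 (w = Pow(9, 2) = 81)
b = 30 (b = Mul(Mul(1, 6), 5) = Mul(6, 5) = 30)
Add(Mul(Add(-6, Mul(0, 2)), b), w) = Add(Mul(Add(-6, Mul(0, 2)), 30), 81) = Add(Mul(Add(-6, 0), 30), 81) = Add(Mul(-6, 30), 81) = Add(-180, 81) = -99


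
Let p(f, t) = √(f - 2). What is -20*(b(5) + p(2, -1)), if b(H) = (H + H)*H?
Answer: -1000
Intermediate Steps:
p(f, t) = √(-2 + f)
b(H) = 2*H² (b(H) = (2*H)*H = 2*H²)
-20*(b(5) + p(2, -1)) = -20*(2*5² + √(-2 + 2)) = -20*(2*25 + √0) = -20*(50 + 0) = -20*50 = -1000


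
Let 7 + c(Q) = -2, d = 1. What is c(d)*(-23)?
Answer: 207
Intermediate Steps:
c(Q) = -9 (c(Q) = -7 - 2 = -9)
c(d)*(-23) = -9*(-23) = 207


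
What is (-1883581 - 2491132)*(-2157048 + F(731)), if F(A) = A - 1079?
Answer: 9437988327348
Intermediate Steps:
F(A) = -1079 + A
(-1883581 - 2491132)*(-2157048 + F(731)) = (-1883581 - 2491132)*(-2157048 + (-1079 + 731)) = -4374713*(-2157048 - 348) = -4374713*(-2157396) = 9437988327348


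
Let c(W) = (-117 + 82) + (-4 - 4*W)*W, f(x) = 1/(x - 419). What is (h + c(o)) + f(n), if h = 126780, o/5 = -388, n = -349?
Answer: -11458479361/768 ≈ -1.4920e+7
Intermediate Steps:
o = -1940 (o = 5*(-388) = -1940)
f(x) = 1/(-419 + x)
c(W) = -35 + W*(-4 - 4*W)
(h + c(o)) + f(n) = (126780 + (-35 - 4*(-1940) - 4*(-1940)²)) + 1/(-419 - 349) = (126780 + (-35 + 7760 - 4*3763600)) + 1/(-768) = (126780 + (-35 + 7760 - 15054400)) - 1/768 = (126780 - 15046675) - 1/768 = -14919895 - 1/768 = -11458479361/768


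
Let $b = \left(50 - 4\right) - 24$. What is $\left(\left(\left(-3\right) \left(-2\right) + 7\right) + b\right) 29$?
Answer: $1015$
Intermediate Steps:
$b = 22$ ($b = 46 - 24 = 22$)
$\left(\left(\left(-3\right) \left(-2\right) + 7\right) + b\right) 29 = \left(\left(\left(-3\right) \left(-2\right) + 7\right) + 22\right) 29 = \left(\left(6 + 7\right) + 22\right) 29 = \left(13 + 22\right) 29 = 35 \cdot 29 = 1015$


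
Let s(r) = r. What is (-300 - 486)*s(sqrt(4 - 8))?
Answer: -1572*I ≈ -1572.0*I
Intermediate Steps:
(-300 - 486)*s(sqrt(4 - 8)) = (-300 - 486)*sqrt(4 - 8) = -1572*I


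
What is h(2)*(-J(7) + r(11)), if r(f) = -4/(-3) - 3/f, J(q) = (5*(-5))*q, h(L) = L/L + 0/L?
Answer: 5810/33 ≈ 176.06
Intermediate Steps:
h(L) = 1 (h(L) = 1 + 0 = 1)
J(q) = -25*q
r(f) = 4/3 - 3/f (r(f) = -4*(-1/3) - 3/f = 4/3 - 3/f)
h(2)*(-J(7) + r(11)) = 1*(-(-25)*7 + (4/3 - 3/11)) = 1*(-1*(-175) + (4/3 - 3*1/11)) = 1*(175 + (4/3 - 3/11)) = 1*(175 + 35/33) = 1*(5810/33) = 5810/33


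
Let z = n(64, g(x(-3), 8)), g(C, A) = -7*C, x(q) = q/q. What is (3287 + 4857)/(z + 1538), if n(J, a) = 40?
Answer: 4072/789 ≈ 5.1610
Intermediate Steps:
x(q) = 1
z = 40
(3287 + 4857)/(z + 1538) = (3287 + 4857)/(40 + 1538) = 8144/1578 = 8144*(1/1578) = 4072/789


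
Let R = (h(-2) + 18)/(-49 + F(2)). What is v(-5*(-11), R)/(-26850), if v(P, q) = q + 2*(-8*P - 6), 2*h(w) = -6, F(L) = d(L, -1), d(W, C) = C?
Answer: 8923/268500 ≈ 0.033233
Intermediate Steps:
F(L) = -1
h(w) = -3 (h(w) = (1/2)*(-6) = -3)
R = -3/10 (R = (-3 + 18)/(-49 - 1) = 15/(-50) = 15*(-1/50) = -3/10 ≈ -0.30000)
v(P, q) = -12 + q - 16*P (v(P, q) = q + 2*(-6 - 8*P) = q + (-12 - 16*P) = -12 + q - 16*P)
v(-5*(-11), R)/(-26850) = (-12 - 3/10 - (-80)*(-11))/(-26850) = (-12 - 3/10 - 16*55)*(-1/26850) = (-12 - 3/10 - 880)*(-1/26850) = -8923/10*(-1/26850) = 8923/268500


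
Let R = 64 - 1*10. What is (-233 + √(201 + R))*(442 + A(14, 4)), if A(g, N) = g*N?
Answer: -116034 + 498*√255 ≈ -1.0808e+5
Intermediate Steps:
R = 54 (R = 64 - 10 = 54)
A(g, N) = N*g
(-233 + √(201 + R))*(442 + A(14, 4)) = (-233 + √(201 + 54))*(442 + 4*14) = (-233 + √255)*(442 + 56) = (-233 + √255)*498 = -116034 + 498*√255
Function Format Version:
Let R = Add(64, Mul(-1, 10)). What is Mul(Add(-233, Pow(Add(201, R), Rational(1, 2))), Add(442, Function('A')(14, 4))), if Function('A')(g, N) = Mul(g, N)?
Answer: Add(-116034, Mul(498, Pow(255, Rational(1, 2)))) ≈ -1.0808e+5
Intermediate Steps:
R = 54 (R = Add(64, -10) = 54)
Function('A')(g, N) = Mul(N, g)
Mul(Add(-233, Pow(Add(201, R), Rational(1, 2))), Add(442, Function('A')(14, 4))) = Mul(Add(-233, Pow(Add(201, 54), Rational(1, 2))), Add(442, Mul(4, 14))) = Mul(Add(-233, Pow(255, Rational(1, 2))), Add(442, 56)) = Mul(Add(-233, Pow(255, Rational(1, 2))), 498) = Add(-116034, Mul(498, Pow(255, Rational(1, 2))))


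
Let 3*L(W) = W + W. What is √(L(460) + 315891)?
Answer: √2845779/3 ≈ 562.31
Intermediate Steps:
L(W) = 2*W/3 (L(W) = (W + W)/3 = (2*W)/3 = 2*W/3)
√(L(460) + 315891) = √((⅔)*460 + 315891) = √(920/3 + 315891) = √(948593/3) = √2845779/3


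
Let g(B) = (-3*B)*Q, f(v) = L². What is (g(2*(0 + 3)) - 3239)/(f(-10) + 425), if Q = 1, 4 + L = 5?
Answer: -3257/426 ≈ -7.6455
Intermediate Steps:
L = 1 (L = -4 + 5 = 1)
f(v) = 1 (f(v) = 1² = 1)
g(B) = -3*B (g(B) = -3*B*1 = -3*B)
(g(2*(0 + 3)) - 3239)/(f(-10) + 425) = (-6*(0 + 3) - 3239)/(1 + 425) = (-6*3 - 3239)/426 = (-3*6 - 3239)*(1/426) = (-18 - 3239)*(1/426) = -3257*1/426 = -3257/426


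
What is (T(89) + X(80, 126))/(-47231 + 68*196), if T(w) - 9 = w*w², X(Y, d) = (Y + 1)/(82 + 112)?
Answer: -136765813/6577182 ≈ -20.794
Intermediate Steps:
X(Y, d) = 1/194 + Y/194 (X(Y, d) = (1 + Y)/194 = (1 + Y)*(1/194) = 1/194 + Y/194)
T(w) = 9 + w³ (T(w) = 9 + w*w² = 9 + w³)
(T(89) + X(80, 126))/(-47231 + 68*196) = ((9 + 89³) + (1/194 + (1/194)*80))/(-47231 + 68*196) = ((9 + 704969) + (1/194 + 40/97))/(-47231 + 13328) = (704978 + 81/194)/(-33903) = (136765813/194)*(-1/33903) = -136765813/6577182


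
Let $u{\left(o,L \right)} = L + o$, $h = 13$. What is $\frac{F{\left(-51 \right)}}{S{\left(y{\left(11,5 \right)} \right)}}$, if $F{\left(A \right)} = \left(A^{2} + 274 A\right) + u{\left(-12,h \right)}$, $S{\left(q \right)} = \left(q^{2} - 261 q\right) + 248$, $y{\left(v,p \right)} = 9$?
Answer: $\frac{2843}{505} \approx 5.6297$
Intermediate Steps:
$S{\left(q \right)} = 248 + q^{2} - 261 q$
$F{\left(A \right)} = 1 + A^{2} + 274 A$ ($F{\left(A \right)} = \left(A^{2} + 274 A\right) + \left(13 - 12\right) = \left(A^{2} + 274 A\right) + 1 = 1 + A^{2} + 274 A$)
$\frac{F{\left(-51 \right)}}{S{\left(y{\left(11,5 \right)} \right)}} = \frac{1 + \left(-51\right)^{2} + 274 \left(-51\right)}{248 + 9^{2} - 2349} = \frac{1 + 2601 - 13974}{248 + 81 - 2349} = - \frac{11372}{-2020} = \left(-11372\right) \left(- \frac{1}{2020}\right) = \frac{2843}{505}$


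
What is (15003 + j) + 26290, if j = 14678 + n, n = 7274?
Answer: 63245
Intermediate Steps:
j = 21952 (j = 14678 + 7274 = 21952)
(15003 + j) + 26290 = (15003 + 21952) + 26290 = 36955 + 26290 = 63245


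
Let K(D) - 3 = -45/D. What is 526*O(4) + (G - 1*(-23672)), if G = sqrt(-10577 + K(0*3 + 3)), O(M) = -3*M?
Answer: 17360 + I*sqrt(10589) ≈ 17360.0 + 102.9*I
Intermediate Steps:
K(D) = 3 - 45/D
G = I*sqrt(10589) (G = sqrt(-10577 + (3 - 45/(0*3 + 3))) = sqrt(-10577 + (3 - 45/(0 + 3))) = sqrt(-10577 + (3 - 45/3)) = sqrt(-10577 + (3 - 45*1/3)) = sqrt(-10577 + (3 - 15)) = sqrt(-10577 - 12) = sqrt(-10589) = I*sqrt(10589) ≈ 102.9*I)
526*O(4) + (G - 1*(-23672)) = 526*(-3*4) + (I*sqrt(10589) - 1*(-23672)) = 526*(-12) + (I*sqrt(10589) + 23672) = -6312 + (23672 + I*sqrt(10589)) = 17360 + I*sqrt(10589)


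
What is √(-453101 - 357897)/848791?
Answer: I*√810998/848791 ≈ 0.001061*I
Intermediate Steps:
√(-453101 - 357897)/848791 = √(-810998)*(1/848791) = (I*√810998)*(1/848791) = I*√810998/848791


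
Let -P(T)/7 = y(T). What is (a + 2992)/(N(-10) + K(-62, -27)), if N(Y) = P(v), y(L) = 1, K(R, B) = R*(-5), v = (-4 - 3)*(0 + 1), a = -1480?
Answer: 504/101 ≈ 4.9901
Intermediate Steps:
v = -7 (v = -7*1 = -7)
K(R, B) = -5*R
P(T) = -7 (P(T) = -7*1 = -7)
N(Y) = -7
(a + 2992)/(N(-10) + K(-62, -27)) = (-1480 + 2992)/(-7 - 5*(-62)) = 1512/(-7 + 310) = 1512/303 = 1512*(1/303) = 504/101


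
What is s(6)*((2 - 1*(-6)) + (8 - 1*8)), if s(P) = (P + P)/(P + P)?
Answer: 8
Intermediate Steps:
s(P) = 1 (s(P) = (2*P)/((2*P)) = (2*P)*(1/(2*P)) = 1)
s(6)*((2 - 1*(-6)) + (8 - 1*8)) = 1*((2 - 1*(-6)) + (8 - 1*8)) = 1*((2 + 6) + (8 - 8)) = 1*(8 + 0) = 1*8 = 8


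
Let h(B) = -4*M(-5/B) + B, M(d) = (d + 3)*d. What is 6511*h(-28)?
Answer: -38629763/196 ≈ -1.9709e+5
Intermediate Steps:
M(d) = d*(3 + d) (M(d) = (3 + d)*d = d*(3 + d))
h(B) = B + 20*(3 - 5/B)/B (h(B) = -4*(-5/B)*(3 - 5/B) + B = -(-20)*(3 - 5/B)/B + B = 20*(3 - 5/B)/B + B = B + 20*(3 - 5/B)/B)
6511*h(-28) = 6511*(-28 - 100/(-28)² + 60/(-28)) = 6511*(-28 - 100*1/784 + 60*(-1/28)) = 6511*(-28 - 25/196 - 15/7) = 6511*(-5933/196) = -38629763/196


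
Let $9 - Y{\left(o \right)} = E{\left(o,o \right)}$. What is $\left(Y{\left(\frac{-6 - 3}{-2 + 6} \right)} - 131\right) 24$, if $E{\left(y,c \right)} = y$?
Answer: $-2874$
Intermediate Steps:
$Y{\left(o \right)} = 9 - o$
$\left(Y{\left(\frac{-6 - 3}{-2 + 6} \right)} - 131\right) 24 = \left(\left(9 - \frac{-6 - 3}{-2 + 6}\right) - 131\right) 24 = \left(\left(9 - - \frac{9}{4}\right) - 131\right) 24 = \left(\left(9 + \frac{9}{4}\right) - 131\right) 24 = \left(\frac{45}{4} - 131\right) 24 = \left(- \frac{479}{4}\right) 24 = -2874$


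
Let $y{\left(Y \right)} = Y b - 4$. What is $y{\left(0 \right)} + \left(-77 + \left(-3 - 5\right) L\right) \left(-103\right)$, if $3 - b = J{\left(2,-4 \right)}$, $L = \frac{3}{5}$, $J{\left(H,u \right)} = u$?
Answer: $\frac{42107}{5} \approx 8421.4$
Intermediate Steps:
$L = \frac{3}{5}$ ($L = 3 \cdot \frac{1}{5} = \frac{3}{5} \approx 0.6$)
$b = 7$ ($b = 3 - -4 = 3 + 4 = 7$)
$y{\left(Y \right)} = -4 + 7 Y$ ($y{\left(Y \right)} = Y 7 - 4 = 7 Y - 4 = -4 + 7 Y$)
$y{\left(0 \right)} + \left(-77 + \left(-3 - 5\right) L\right) \left(-103\right) = \left(-4 + 7 \cdot 0\right) + \left(-77 + \left(-3 - 5\right) \frac{3}{5}\right) \left(-103\right) = \left(-4 + 0\right) + \left(-77 - \frac{24}{5}\right) \left(-103\right) = -4 + \left(-77 - \frac{24}{5}\right) \left(-103\right) = -4 - - \frac{42127}{5} = -4 + \frac{42127}{5} = \frac{42107}{5}$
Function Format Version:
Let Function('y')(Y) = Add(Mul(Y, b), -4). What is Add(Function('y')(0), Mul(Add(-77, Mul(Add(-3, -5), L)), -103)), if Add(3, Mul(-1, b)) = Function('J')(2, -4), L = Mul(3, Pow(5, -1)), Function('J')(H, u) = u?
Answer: Rational(42107, 5) ≈ 8421.4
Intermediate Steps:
L = Rational(3, 5) (L = Mul(3, Rational(1, 5)) = Rational(3, 5) ≈ 0.60000)
b = 7 (b = Add(3, Mul(-1, -4)) = Add(3, 4) = 7)
Function('y')(Y) = Add(-4, Mul(7, Y)) (Function('y')(Y) = Add(Mul(Y, 7), -4) = Add(Mul(7, Y), -4) = Add(-4, Mul(7, Y)))
Add(Function('y')(0), Mul(Add(-77, Mul(Add(-3, -5), L)), -103)) = Add(Add(-4, Mul(7, 0)), Mul(Add(-77, Mul(Add(-3, -5), Rational(3, 5))), -103)) = Add(Add(-4, 0), Mul(Add(-77, Mul(-8, Rational(3, 5))), -103)) = Add(-4, Mul(Add(-77, Rational(-24, 5)), -103)) = Add(-4, Mul(Rational(-409, 5), -103)) = Add(-4, Rational(42127, 5)) = Rational(42107, 5)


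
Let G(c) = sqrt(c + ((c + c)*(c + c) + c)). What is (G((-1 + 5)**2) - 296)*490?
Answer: -145040 + 1960*sqrt(66) ≈ -1.2912e+5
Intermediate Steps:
G(c) = sqrt(2*c + 4*c**2) (G(c) = sqrt(c + ((2*c)*(2*c) + c)) = sqrt(c + (4*c**2 + c)) = sqrt(c + (c + 4*c**2)) = sqrt(2*c + 4*c**2))
(G((-1 + 5)**2) - 296)*490 = (sqrt(2)*sqrt((-1 + 5)**2*(1 + 2*(-1 + 5)**2)) - 296)*490 = (sqrt(2)*sqrt(4**2*(1 + 2*4**2)) - 296)*490 = (sqrt(2)*sqrt(16*(1 + 2*16)) - 296)*490 = (sqrt(2)*sqrt(16*(1 + 32)) - 296)*490 = (sqrt(2)*sqrt(16*33) - 296)*490 = (sqrt(2)*sqrt(528) - 296)*490 = (sqrt(2)*(4*sqrt(33)) - 296)*490 = (4*sqrt(66) - 296)*490 = (-296 + 4*sqrt(66))*490 = -145040 + 1960*sqrt(66)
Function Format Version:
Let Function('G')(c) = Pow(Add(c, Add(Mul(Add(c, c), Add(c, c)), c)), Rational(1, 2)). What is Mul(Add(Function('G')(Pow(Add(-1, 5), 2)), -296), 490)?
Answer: Add(-145040, Mul(1960, Pow(66, Rational(1, 2)))) ≈ -1.2912e+5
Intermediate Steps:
Function('G')(c) = Pow(Add(Mul(2, c), Mul(4, Pow(c, 2))), Rational(1, 2)) (Function('G')(c) = Pow(Add(c, Add(Mul(Mul(2, c), Mul(2, c)), c)), Rational(1, 2)) = Pow(Add(c, Add(Mul(4, Pow(c, 2)), c)), Rational(1, 2)) = Pow(Add(c, Add(c, Mul(4, Pow(c, 2)))), Rational(1, 2)) = Pow(Add(Mul(2, c), Mul(4, Pow(c, 2))), Rational(1, 2)))
Mul(Add(Function('G')(Pow(Add(-1, 5), 2)), -296), 490) = Mul(Add(Mul(Pow(2, Rational(1, 2)), Pow(Mul(Pow(Add(-1, 5), 2), Add(1, Mul(2, Pow(Add(-1, 5), 2)))), Rational(1, 2))), -296), 490) = Mul(Add(Mul(Pow(2, Rational(1, 2)), Pow(Mul(Pow(4, 2), Add(1, Mul(2, Pow(4, 2)))), Rational(1, 2))), -296), 490) = Mul(Add(Mul(Pow(2, Rational(1, 2)), Pow(Mul(16, Add(1, Mul(2, 16))), Rational(1, 2))), -296), 490) = Mul(Add(Mul(Pow(2, Rational(1, 2)), Pow(Mul(16, Add(1, 32)), Rational(1, 2))), -296), 490) = Mul(Add(Mul(Pow(2, Rational(1, 2)), Pow(Mul(16, 33), Rational(1, 2))), -296), 490) = Mul(Add(Mul(Pow(2, Rational(1, 2)), Pow(528, Rational(1, 2))), -296), 490) = Mul(Add(Mul(Pow(2, Rational(1, 2)), Mul(4, Pow(33, Rational(1, 2)))), -296), 490) = Mul(Add(Mul(4, Pow(66, Rational(1, 2))), -296), 490) = Mul(Add(-296, Mul(4, Pow(66, Rational(1, 2)))), 490) = Add(-145040, Mul(1960, Pow(66, Rational(1, 2))))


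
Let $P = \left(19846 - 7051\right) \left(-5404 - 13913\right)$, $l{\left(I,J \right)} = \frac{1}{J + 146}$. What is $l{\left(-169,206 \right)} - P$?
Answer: $\frac{87000677281}{352} \approx 2.4716 \cdot 10^{8}$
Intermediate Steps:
$l{\left(I,J \right)} = \frac{1}{146 + J}$
$P = -247161015$ ($P = 12795 \left(-19317\right) = -247161015$)
$l{\left(-169,206 \right)} - P = \frac{1}{146 + 206} - -247161015 = \frac{1}{352} + 247161015 = \frac{87000677281}{352}$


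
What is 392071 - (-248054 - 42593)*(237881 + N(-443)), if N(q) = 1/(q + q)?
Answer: 61257854604461/886 ≈ 6.9140e+10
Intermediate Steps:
N(q) = 1/(2*q)
392071 - (-248054 - 42593)*(237881 + N(-443)) = 392071 - (-248054 - 42593)*(237881 + (½)/(-443)) = 392071 - (-290647)*(237881 + (½)*(-1/443)) = 392071 - (-290647)*(237881 - 1/886) = 392071 - (-290647)*210762565/886 = 392071 - 1*(-61257507229555/886) = 392071 + 61257507229555/886 = 61257854604461/886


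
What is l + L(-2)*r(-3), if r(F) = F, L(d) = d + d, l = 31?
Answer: 43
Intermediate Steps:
L(d) = 2*d
l + L(-2)*r(-3) = 31 + (2*(-2))*(-3) = 31 - 4*(-3) = 31 + 12 = 43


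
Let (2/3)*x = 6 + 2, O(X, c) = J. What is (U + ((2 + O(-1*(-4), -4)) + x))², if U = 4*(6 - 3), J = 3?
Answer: 841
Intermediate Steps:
O(X, c) = 3
x = 12 (x = 3*(6 + 2)/2 = (3/2)*8 = 12)
U = 12 (U = 4*3 = 12)
(U + ((2 + O(-1*(-4), -4)) + x))² = (12 + ((2 + 3) + 12))² = (12 + (5 + 12))² = (12 + 17)² = 29² = 841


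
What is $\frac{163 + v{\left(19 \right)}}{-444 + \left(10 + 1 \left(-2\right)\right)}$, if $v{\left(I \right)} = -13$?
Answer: $- \frac{75}{218} \approx -0.34404$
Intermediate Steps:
$\frac{163 + v{\left(19 \right)}}{-444 + \left(10 + 1 \left(-2\right)\right)} = \frac{163 - 13}{-444 + \left(10 + 1 \left(-2\right)\right)} = \frac{150}{-444 + \left(10 - 2\right)} = \frac{150}{-444 + 8} = \frac{150}{-436} = 150 \left(- \frac{1}{436}\right) = - \frac{75}{218}$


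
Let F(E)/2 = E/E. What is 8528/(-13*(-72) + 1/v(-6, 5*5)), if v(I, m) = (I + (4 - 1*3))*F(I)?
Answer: 85280/9359 ≈ 9.1121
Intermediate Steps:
F(E) = 2 (F(E) = 2*(E/E) = 2*1 = 2)
v(I, m) = 2 + 2*I (v(I, m) = (I + (4 - 1*3))*2 = (I + (4 - 3))*2 = (I + 1)*2 = (1 + I)*2 = 2 + 2*I)
8528/(-13*(-72) + 1/v(-6, 5*5)) = 8528/(-13*(-72) + 1/(2 + 2*(-6))) = 8528/(936 + 1/(2 - 12)) = 8528/(936 + 1/(-10)) = 8528/(936 - 1/10) = 8528/(9359/10) = 8528*(10/9359) = 85280/9359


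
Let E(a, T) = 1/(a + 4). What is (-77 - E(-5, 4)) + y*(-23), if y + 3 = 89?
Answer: -2054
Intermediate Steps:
y = 86 (y = -3 + 89 = 86)
E(a, T) = 1/(4 + a)
(-77 - E(-5, 4)) + y*(-23) = (-77 - 1/(4 - 5)) + 86*(-23) = (-77 - 1/(-1)) - 1978 = (-77 - 1*(-1)) - 1978 = (-77 + 1) - 1978 = -76 - 1978 = -2054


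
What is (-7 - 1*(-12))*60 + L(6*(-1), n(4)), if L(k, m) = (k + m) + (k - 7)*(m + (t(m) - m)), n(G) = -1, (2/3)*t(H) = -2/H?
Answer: 254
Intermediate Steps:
t(H) = -3/H (t(H) = 3*(-2/H)/2 = -3/H)
L(k, m) = k + m - 3*(-7 + k)/m (L(k, m) = (k + m) + (k - 7)*(m + (-3/m - m)) = (k + m) + (-7 + k)*(m + (-m - 3/m)) = (k + m) + (-7 + k)*(-3/m) = (k + m) - 3*(-7 + k)/m = k + m - 3*(-7 + k)/m)
(-7 - 1*(-12))*60 + L(6*(-1), n(4)) = (-7 - 1*(-12))*60 + (21 - 18*(-1) - (6*(-1) - 1))/(-1) = (-7 + 12)*60 - (21 - 3*(-6) - (-6 - 1)) = 5*60 - (21 + 18 - 1*(-7)) = 300 - (21 + 18 + 7) = 300 - 1*46 = 300 - 46 = 254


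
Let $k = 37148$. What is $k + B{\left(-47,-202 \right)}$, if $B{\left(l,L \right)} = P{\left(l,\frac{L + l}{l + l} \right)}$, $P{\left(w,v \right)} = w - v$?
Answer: $\frac{3487245}{94} \approx 37098.0$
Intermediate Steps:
$B{\left(l,L \right)} = l - \frac{L + l}{2 l}$ ($B{\left(l,L \right)} = l - \frac{L + l}{l + l} = l - \frac{L + l}{2 l}$)
$k + B{\left(-47,-202 \right)} = 37148 - \left(\frac{95}{2} + \frac{101}{47}\right) = 37148 - \frac{4667}{94} = \frac{3487245}{94}$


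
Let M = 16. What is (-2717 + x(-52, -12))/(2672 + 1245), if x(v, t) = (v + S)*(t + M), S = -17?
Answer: -2993/3917 ≈ -0.76410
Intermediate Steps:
x(v, t) = (-17 + v)*(16 + t) (x(v, t) = (v - 17)*(t + 16) = (-17 + v)*(16 + t))
(-2717 + x(-52, -12))/(2672 + 1245) = (-2717 + (-272 - 17*(-12) + 16*(-52) - 12*(-52)))/(2672 + 1245) = (-2717 + (-272 + 204 - 832 + 624))/3917 = (-2717 - 276)*(1/3917) = -2993*1/3917 = -2993/3917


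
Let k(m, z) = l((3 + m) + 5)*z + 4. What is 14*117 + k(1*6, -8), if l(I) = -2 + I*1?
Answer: 1546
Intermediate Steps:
l(I) = -2 + I
k(m, z) = 4 + z*(6 + m) (k(m, z) = (-2 + ((3 + m) + 5))*z + 4 = (-2 + (8 + m))*z + 4 = (6 + m)*z + 4 = z*(6 + m) + 4 = 4 + z*(6 + m))
14*117 + k(1*6, -8) = 14*117 + (4 - 8*(6 + 1*6)) = 1638 + (4 - 8*(6 + 6)) = 1638 + (4 - 8*12) = 1638 + (4 - 96) = 1638 - 92 = 1546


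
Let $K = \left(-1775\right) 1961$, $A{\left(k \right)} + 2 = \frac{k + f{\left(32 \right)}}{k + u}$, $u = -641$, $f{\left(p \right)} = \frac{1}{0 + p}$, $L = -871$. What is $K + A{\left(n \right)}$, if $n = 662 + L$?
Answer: $- \frac{94677127713}{27200} \approx -3.4808 \cdot 10^{6}$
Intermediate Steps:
$f{\left(p \right)} = \frac{1}{p}$
$n = -209$ ($n = 662 - 871 = -209$)
$A{\left(k \right)} = -2 + \frac{\frac{1}{32} + k}{-641 + k}$ ($A{\left(k \right)} = -2 + \frac{k + \frac{1}{32}}{k - 641} = -2 + \frac{k + \frac{1}{32}}{-641 + k} = -2 + \frac{\frac{1}{32} + k}{-641 + k}$)
$K = -3480775$
$K + A{\left(n \right)} = -3480775 + \frac{\frac{41025}{32} - -209}{-641 - 209} = -3480775 + \frac{\frac{41025}{32} + 209}{-850} = -3480775 - \frac{47713}{27200} = - \frac{94677127713}{27200}$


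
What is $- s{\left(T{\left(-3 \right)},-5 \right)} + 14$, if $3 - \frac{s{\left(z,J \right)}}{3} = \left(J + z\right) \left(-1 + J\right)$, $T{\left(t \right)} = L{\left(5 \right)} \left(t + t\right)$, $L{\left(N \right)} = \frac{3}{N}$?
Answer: $\frac{799}{5} \approx 159.8$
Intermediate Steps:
$T{\left(t \right)} = \frac{6 t}{5}$ ($T{\left(t \right)} = \frac{3}{5} \left(t + t\right) = 3 \cdot \frac{1}{5} \cdot 2 t = \frac{3 \cdot 2 t}{5} = \frac{6 t}{5}$)
$s{\left(z,J \right)} = 9 - 3 \left(-1 + J\right) \left(J + z\right)$ ($s{\left(z,J \right)} = 9 - 3 \left(J + z\right) \left(-1 + J\right) = 9 - 3 \left(-1 + J\right) \left(J + z\right)$)
$- s{\left(T{\left(-3 \right)},-5 \right)} + 14 = - (9 - 3 \left(-5\right)^{2} + 3 \left(-5\right) + 3 \cdot \frac{6}{5} \left(-3\right) - - 15 \cdot \frac{6}{5} \left(-3\right)) + 14 = - (9 - 75 - 15 + 3 \left(- \frac{18}{5}\right) - \left(-15\right) \left(- \frac{18}{5}\right)) + 14 = - (9 - 75 - 15 - \frac{54}{5} - 54) + 14 = \left(-1\right) \left(- \frac{729}{5}\right) + 14 = \frac{729}{5} + 14 = \frac{799}{5}$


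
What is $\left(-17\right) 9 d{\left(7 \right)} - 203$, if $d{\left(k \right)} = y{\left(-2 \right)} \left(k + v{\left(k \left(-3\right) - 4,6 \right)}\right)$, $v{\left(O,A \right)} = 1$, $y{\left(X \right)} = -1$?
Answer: $1021$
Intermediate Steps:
$d{\left(k \right)} = -1 - k$ ($d{\left(k \right)} = - (k + 1) = - (1 + k) = -1 - k$)
$\left(-17\right) 9 d{\left(7 \right)} - 203 = \left(-17\right) 9 \left(-1 - 7\right) - 203 = - 153 \left(-1 - 7\right) - 203 = \left(-153\right) \left(-8\right) - 203 = 1224 - 203 = 1021$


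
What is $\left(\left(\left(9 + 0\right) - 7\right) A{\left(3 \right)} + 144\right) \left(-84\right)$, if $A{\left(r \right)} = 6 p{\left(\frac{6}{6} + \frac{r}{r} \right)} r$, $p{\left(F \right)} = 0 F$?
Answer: $-12096$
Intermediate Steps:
$p{\left(F \right)} = 0$
$A{\left(r \right)} = 0$ ($A{\left(r \right)} = 6 \cdot 0 r = 0 r = 0$)
$\left(\left(\left(9 + 0\right) - 7\right) A{\left(3 \right)} + 144\right) \left(-84\right) = \left(\left(\left(9 + 0\right) - 7\right) 0 + 144\right) \left(-84\right) = \left(\left(9 - 7\right) 0 + 144\right) \left(-84\right) = \left(2 \cdot 0 + 144\right) \left(-84\right) = \left(0 + 144\right) \left(-84\right) = 144 \left(-84\right) = -12096$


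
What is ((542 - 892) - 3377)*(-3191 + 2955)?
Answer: 879572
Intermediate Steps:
((542 - 892) - 3377)*(-3191 + 2955) = (-350 - 3377)*(-236) = -3727*(-236) = 879572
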